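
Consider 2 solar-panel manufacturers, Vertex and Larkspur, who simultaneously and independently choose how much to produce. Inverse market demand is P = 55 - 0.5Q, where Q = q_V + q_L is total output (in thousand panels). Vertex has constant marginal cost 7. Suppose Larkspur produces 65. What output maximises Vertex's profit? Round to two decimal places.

With the rival's output fixed at 65, Vertex's profit is π_V = (55 - (1/2)·65 - (1/2)q_V)q_V - (7q_V) = (45/2 - (1/2)q_V)q_V - (7q_V).
∂π_V/∂q_V = 31/2 - q_V = 0, so q_V = 31/2.

15.50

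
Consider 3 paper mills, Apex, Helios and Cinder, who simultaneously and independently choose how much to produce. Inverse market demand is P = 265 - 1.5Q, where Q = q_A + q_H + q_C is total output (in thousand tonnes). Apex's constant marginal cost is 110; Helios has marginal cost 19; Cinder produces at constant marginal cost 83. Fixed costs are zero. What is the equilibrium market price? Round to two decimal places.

119.25

Apex's profit: π_A = (265 - 1.5Q)q_A - (110q_A). Setting ∂π_A/∂q_A = 0: 155 - 3q_A - (3/2)(q_H + q_C) = 0.
Helios's profit: π_H = (265 - 1.5Q)q_H - (19q_H). Setting ∂π_H/∂q_H = 0: 246 - 3q_H - (3/2)(q_A + q_C) = 0.
Cinder's first-order condition: 182 - 3q_C - (3/2)(q_A + q_H) = 0.
Summing all 3 equations gives 583 − 6Q = 0, hence Q = 583/6.
Back-substituting: q_A = (155 − 583/4)/(3/2) = 37/6, q_H = (246 − 583/4)/(3/2) = 401/6, q_C = (182 − 583/4)/(3/2) = 145/6.
Total output Q = 583/6, so price P = 265 - (3/2)·(583/6) = 477/4.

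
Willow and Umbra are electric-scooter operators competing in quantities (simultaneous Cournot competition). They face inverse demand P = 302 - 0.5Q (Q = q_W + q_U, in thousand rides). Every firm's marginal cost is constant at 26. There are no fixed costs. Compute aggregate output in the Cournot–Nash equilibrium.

368

A representative firm's profit is π_i = q_i(302 - 0.5Q) - 26q_i.
First-order condition (treating rivals' output as given): 276 - q_i - (1/2)q_j = 0.
By symmetry each firm produces the same amount; substituting q_j = q_i yields q_i = 276/(3/2) = 184.
Total output Q = 184 + 184 = 368.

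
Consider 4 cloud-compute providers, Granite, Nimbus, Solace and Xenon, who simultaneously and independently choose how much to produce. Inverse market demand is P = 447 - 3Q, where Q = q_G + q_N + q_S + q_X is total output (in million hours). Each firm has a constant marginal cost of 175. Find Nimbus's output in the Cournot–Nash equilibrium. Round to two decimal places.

18.13

Each firm earns π_i = (447 - 3Q)q_i - 175q_i.
Setting ∂π_i/∂q_i = 0 with rivals' quantities fixed: 272 - 6q_i - 3·Σ_{j≠i} q_j = 0.
With identical firms every q_j equals q_i, so Σ_{j≠i} q_j = 3q_i and 272 = 15q_i, giving q_i = 272/15.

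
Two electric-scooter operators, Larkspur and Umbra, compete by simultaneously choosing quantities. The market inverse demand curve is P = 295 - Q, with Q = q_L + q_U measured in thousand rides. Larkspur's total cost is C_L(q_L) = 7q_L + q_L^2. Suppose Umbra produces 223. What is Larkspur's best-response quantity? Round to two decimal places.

With the rival's output fixed at 223, Larkspur's profit is π_L = (295 - 223 - q_L)q_L - (7q_L + q_L²) = (72 - q_L)q_L - (7q_L + q_L²).
∂π_L/∂q_L = 65 - 4q_L = 0, so q_L = 65/4.

16.25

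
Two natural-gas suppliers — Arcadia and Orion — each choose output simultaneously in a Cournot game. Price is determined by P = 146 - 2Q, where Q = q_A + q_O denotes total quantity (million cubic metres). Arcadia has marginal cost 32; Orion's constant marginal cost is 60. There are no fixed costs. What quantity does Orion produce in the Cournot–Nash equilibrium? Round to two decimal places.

9.67

Arcadia's profit: π_A = (146 - 2Q)q_A - (32q_A). Setting ∂π_A/∂q_A = 0: 114 - 4q_A - 2(q_O) = 0.
Orion's first-order condition: 86 - 4q_O - 2(q_A) = 0.
So q_A = (114 - 2q_O)/4 and q_O = (86 - 2q_A)/4.
Solving the pair: q_A = 71/3, q_O = 29/3.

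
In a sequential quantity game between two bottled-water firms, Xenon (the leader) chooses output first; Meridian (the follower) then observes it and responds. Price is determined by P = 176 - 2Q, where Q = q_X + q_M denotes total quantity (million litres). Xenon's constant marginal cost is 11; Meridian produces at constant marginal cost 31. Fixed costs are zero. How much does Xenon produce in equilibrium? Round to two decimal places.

The follower Meridian best-responds to any q_X: π_M = (176 - 2Q)q_M - 31q_M.
∂π_M/∂q_M = 145 - 2q_X - 4q_M = 0 gives the reaction function q_M = (145 - 2q_X)/4.
The leader anticipates this reaction. Substituting into P = 176 - 2Q gives P = 207/2 - q_X, so π_X = (207/2 - q_X)q_X - 11q_X.
Maximising: ∂π_X/∂q_X = 185/2 - 2q_X = 0, giving q_X = 185/4.
Then q_M = (145 - 2·(185/4))/4 = 105/8.

46.25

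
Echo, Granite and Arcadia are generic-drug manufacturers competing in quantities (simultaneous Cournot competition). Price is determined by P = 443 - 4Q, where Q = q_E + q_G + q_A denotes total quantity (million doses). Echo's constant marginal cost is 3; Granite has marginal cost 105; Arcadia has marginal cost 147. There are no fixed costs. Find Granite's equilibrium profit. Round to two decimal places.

Echo's profit: π_E = (443 - 4Q)q_E - (3q_E). Setting ∂π_E/∂q_E = 0: 440 - 8q_E - 4(q_G + q_A) = 0.
Granite's first-order condition: 338 - 8q_G - 4(q_E + q_A) = 0.
Arcadia's profit: π_A = (443 - 4Q)q_A - (147q_A). Setting ∂π_A/∂q_A = 0: 296 - 8q_A - 4(q_E + q_G) = 0.
Adding the 3 first-order conditions: 1074 − 16Q = 0, so Q = 537/8.
Back-substituting: q_E = (440 − 537/2)/4 = 343/8, q_G = (338 − 537/2)/4 = 139/8, q_A = (296 − 537/2)/4 = 55/8.
Price P = 443 - 4·(537/8) = 349/2.
Granite's profit: (349/2 - 105)·(139/8) = 1207.5625.

1207.56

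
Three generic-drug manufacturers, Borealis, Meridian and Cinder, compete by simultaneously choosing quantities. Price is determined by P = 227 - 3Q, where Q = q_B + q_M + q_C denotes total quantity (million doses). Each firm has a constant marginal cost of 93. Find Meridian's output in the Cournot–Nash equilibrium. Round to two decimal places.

11.17

Each firm earns π_i = (227 - 3Q)q_i - 93q_i.
Setting ∂π_i/∂q_i = 0 with rivals' quantities fixed: 134 - 6q_i - 3·Σ_{j≠i} q_j = 0.
By symmetry each firm produces the same amount; substituting Σ_{j≠i} q_j = 2q_i yields q_i = 134/12 = 67/6.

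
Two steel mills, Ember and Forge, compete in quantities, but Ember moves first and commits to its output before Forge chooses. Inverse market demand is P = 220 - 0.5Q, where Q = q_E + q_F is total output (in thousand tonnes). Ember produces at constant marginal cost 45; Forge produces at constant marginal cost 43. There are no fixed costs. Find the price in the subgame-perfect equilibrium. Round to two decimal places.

Solve by backward induction. Given q_E, the follower Forge maximises π_F = (220 - (1/2)q_E - (1/2)q_F)q_F - 43q_F.
Setting the follower's marginal profit to zero, 177 - (1/2)q_E - q_F = 0, i.e. q_F = (177 - (1/2)q_E).
Ember substitutes q_F(q_E) into its own profit: π_E = q_E(220 - (1/2)q_E - (177 - (1/2)q_E)/2) - 45q_E = (263/2 - (1/4)q_E)q_E - 45q_E.
Maximising: ∂π_E/∂q_E = 173/2 - (1/2)q_E = 0, giving q_E = 173.
Then q_F = (177 - (1/2)·173) = 181/2.
Total output Q = 527/2, so price P = 220 - (1/2)·(527/2) = 353/4.

88.25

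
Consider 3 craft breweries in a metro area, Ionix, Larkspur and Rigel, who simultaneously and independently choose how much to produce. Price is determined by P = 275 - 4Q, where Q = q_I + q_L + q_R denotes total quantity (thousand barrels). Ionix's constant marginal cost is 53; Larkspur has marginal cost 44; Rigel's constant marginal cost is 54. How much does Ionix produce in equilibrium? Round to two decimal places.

Ionix's profit: π_I = (275 - 4Q)q_I - (53q_I). Setting ∂π_I/∂q_I = 0: 222 - 8q_I - 4(q_L + q_R) = 0.
Larkspur's first-order condition: 231 - 8q_L - 4(q_I + q_R) = 0.
Rigel's profit: π_R = (275 - 4Q)q_R - (54q_R). Setting ∂π_R/∂q_R = 0: 221 - 8q_R - 4(q_I + q_L) = 0.
Adding the 3 first-order conditions: 674 − 16Q = 0, so Q = 337/8.
Back-substituting: q_I = (222 − 337/2)/4 = 107/8, q_L = (231 − 337/2)/4 = 125/8, q_R = (221 − 337/2)/4 = 105/8.

13.38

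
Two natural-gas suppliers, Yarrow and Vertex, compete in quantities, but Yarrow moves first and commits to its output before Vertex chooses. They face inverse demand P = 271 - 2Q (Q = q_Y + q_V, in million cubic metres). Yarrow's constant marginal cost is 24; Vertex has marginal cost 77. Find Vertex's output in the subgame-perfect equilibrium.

Solve by backward induction. Given q_Y, the follower Vertex maximises π_V = (271 - 2q_Y - 2q_V)q_V - 77q_V.
∂π_V/∂q_V = 194 - 2q_Y - 4q_V = 0 gives the reaction function q_V = (194 - 2q_Y)/4.
Yarrow substitutes q_V(q_Y) into its own profit: π_Y = q_Y(271 - 2q_Y - (194 - 2q_Y)/2) - 24q_Y = (174 - q_Y)q_Y - 24q_Y.
Maximising: ∂π_Y/∂q_Y = 150 - 2q_Y = 0, giving q_Y = 75.
Then q_V = (194 - 2·75)/4 = 11.

11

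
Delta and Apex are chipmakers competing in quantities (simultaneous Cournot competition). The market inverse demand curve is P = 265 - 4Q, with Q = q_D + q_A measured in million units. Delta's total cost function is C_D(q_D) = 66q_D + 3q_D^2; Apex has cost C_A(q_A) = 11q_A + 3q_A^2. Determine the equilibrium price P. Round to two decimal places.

Delta's profit: π_D = (265 - 4Q)q_D - (66q_D + 3q_D²). Setting ∂π_D/∂q_D = 0: 199 - 14q_D - 4(q_A) = 0.
Apex's first-order condition: 254 - 14q_A - 4(q_D) = 0.
So q_D = (199 - 4q_A)/14 and q_A = (254 - 4q_D)/14.
Solving the pair: q_D = 59/6, q_A = 46/3.
Total output Q = 151/6, so price P = 265 - 4·(151/6) = 493/3.

164.33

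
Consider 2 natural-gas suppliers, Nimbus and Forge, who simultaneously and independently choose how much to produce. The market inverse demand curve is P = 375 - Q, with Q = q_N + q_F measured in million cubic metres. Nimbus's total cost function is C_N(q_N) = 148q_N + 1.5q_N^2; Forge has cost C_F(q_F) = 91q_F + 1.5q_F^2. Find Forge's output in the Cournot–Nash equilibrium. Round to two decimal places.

49.71

Nimbus's profit: π_N = (375 - Q)q_N - (148q_N + (3/2)q_N²). Setting ∂π_N/∂q_N = 0: 227 - 5q_N - (q_F) = 0.
Forge's first-order condition: 284 - 5q_F - (q_N) = 0.
Best responses: q_N = (227 - q_F)/5, q_F = (284 - q_N)/5.
Substituting one into the other gives q_N = 851/24 and q_F = 1193/24.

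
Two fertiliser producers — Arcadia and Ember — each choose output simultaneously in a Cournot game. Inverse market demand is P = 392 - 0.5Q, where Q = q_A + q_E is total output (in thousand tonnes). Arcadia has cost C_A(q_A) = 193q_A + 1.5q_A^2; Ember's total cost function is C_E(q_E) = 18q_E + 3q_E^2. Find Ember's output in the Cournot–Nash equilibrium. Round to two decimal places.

50.32

Arcadia's profit: π_A = (392 - 0.5Q)q_A - (193q_A + (3/2)q_A²). Setting ∂π_A/∂q_A = 0: 199 - 4q_A - (1/2)(q_E) = 0.
Ember's profit: π_E = (392 - 0.5Q)q_E - (18q_E + 3q_E²). Setting ∂π_E/∂q_E = 0: 374 - 7q_E - (1/2)(q_A) = 0.
Rearranging gives the reaction functions q_A = (199 - (1/2)q_E)/4 and q_E = (374 - (1/2)q_A)/7.
Substituting one into the other gives q_A = 1608/37 and q_E = 1862/37.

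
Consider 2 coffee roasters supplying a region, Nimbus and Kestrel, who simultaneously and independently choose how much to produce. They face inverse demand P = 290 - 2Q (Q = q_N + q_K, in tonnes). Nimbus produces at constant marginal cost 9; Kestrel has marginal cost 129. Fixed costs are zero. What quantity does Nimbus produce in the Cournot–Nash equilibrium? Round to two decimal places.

66.83

Nimbus's profit: π_N = (290 - 2Q)q_N - (9q_N). Setting ∂π_N/∂q_N = 0: 281 - 4q_N - 2(q_K) = 0.
Kestrel's first-order condition: 161 - 4q_K - 2(q_N) = 0.
Rearranging gives the reaction functions q_N = (281 - 2q_K)/4 and q_K = (161 - 2q_N)/4.
Substituting one into the other gives q_N = 401/6 and q_K = 41/6.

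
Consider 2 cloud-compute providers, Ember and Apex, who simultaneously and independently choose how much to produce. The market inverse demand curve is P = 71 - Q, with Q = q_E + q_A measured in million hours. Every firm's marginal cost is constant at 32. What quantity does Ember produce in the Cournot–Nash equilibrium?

A representative firm's profit is π_i = q_i(71 - Q) - 32q_i.
Setting ∂π_i/∂q_i = 0 with rivals' quantities fixed: 39 - 2q_i - q_j = 0.
By symmetry each firm produces the same amount; substituting q_j = q_i yields q_i = 39/3 = 13.

13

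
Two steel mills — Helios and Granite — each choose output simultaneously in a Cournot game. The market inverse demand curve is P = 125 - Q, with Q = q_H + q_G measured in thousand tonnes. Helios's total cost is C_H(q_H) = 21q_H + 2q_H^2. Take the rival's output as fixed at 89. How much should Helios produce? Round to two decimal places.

With the rival's output fixed at 89, Helios's profit is π_H = (125 - 89 - q_H)q_H - (21q_H + 2q_H²) = (36 - q_H)q_H - (21q_H + 2q_H²).
∂π_H/∂q_H = 15 - 6q_H = 0, so q_H = 5/2.

2.50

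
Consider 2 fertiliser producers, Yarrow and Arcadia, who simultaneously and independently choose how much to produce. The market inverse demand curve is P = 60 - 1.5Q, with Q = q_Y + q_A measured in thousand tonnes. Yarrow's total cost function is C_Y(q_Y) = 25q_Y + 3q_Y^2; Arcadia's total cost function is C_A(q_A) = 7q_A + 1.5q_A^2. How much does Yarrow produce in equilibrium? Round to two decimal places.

Yarrow's profit: π_Y = (60 - 1.5Q)q_Y - (25q_Y + 3q_Y²). Setting ∂π_Y/∂q_Y = 0: 35 - 9q_Y - (3/2)(q_A) = 0.
Arcadia's first-order condition: 53 - 6q_A - (3/2)(q_Y) = 0.
Best responses: q_Y = (35 - (3/2)q_A)/9, q_A = (53 - (3/2)q_Y)/6.
Substituting one into the other gives q_Y = 58/23 and q_A = 566/69.

2.52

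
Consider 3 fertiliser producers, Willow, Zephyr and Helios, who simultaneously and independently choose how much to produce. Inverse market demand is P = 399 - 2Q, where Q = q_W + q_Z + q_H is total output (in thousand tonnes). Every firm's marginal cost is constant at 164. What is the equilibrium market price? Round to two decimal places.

222.75

Each firm earns π_i = (399 - 2Q)q_i - 164q_i.
First-order condition (treating rivals' output as given): 235 - 4q_i - 2·Σ_{j≠i} q_j = 0.
By symmetry each firm produces the same amount; substituting Σ_{j≠i} q_j = 2q_i yields q_i = 235/8.
Total output Q = 705/8, so price P = 399 - 2·(705/8) = 891/4.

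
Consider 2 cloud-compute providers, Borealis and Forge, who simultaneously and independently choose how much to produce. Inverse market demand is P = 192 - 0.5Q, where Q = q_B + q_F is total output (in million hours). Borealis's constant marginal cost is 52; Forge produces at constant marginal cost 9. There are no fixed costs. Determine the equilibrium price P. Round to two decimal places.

84.33

Borealis's profit: π_B = (192 - 0.5Q)q_B - (52q_B). Setting ∂π_B/∂q_B = 0: 140 - q_B - (1/2)(q_F) = 0.
Forge's first-order condition: 183 - q_F - (1/2)(q_B) = 0.
So q_B = (140 - (1/2)q_F) and q_F = (183 - (1/2)q_B).
Substituting one into the other gives q_B = 194/3 and q_F = 452/3.
Total output Q = 646/3, so price P = 192 - (1/2)·(646/3) = 253/3.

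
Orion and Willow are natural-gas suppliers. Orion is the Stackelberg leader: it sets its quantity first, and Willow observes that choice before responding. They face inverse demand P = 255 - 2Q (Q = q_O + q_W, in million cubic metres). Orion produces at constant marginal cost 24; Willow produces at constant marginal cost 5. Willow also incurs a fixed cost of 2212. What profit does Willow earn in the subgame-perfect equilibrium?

The follower Willow best-responds to any q_O: π_W = (255 - 2Q)q_W - 5q_W.
∂π_W/∂q_W = 250 - 2q_O - 4q_W = 0 gives the reaction function q_W = (250 - 2q_O)/4.
The leader anticipates this reaction. Substituting into P = 255 - 2Q gives P = 130 - q_O, so π_O = (130 - q_O)q_O - 24q_O.
Leader FOC: 106 - 2q_O = 0, so q_O = 53.
Then q_W = (250 - 2·53)/4 = 36.
Price P = 255 - 2·89 = 77.
Willow's profit: (77 - 5)·36 - 2212 = 380.

380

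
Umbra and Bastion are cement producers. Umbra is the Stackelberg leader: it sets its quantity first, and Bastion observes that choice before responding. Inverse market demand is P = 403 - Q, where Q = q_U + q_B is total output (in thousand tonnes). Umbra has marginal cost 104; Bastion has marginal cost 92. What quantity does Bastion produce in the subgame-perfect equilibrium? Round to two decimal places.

83.75

The follower Bastion best-responds to any q_U: π_B = (403 - Q)q_B - 92q_B.
Follower FOC: 311 - q_U - 2q_B = 0, so q_B(q_U) = (311 - q_U)/2.
The leader anticipates this reaction. Substituting into P = 403 - Q gives P = 495/2 - (1/2)q_U, so π_U = (495/2 - (1/2)q_U)q_U - 104q_U.
Leader FOC: 287/2 - q_U = 0, so q_U = 287/2.
Then q_B = (311 - 287/2)/2 = 335/4.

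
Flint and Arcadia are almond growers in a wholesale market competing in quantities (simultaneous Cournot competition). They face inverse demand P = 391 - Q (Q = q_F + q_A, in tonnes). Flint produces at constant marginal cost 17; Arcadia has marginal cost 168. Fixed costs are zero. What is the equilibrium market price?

192

Flint's profit: π_F = (391 - Q)q_F - (17q_F). Setting ∂π_F/∂q_F = 0: 374 - 2q_F - (q_A) = 0.
Arcadia's profit: π_A = (391 - Q)q_A - (168q_A). Setting ∂π_A/∂q_A = 0: 223 - 2q_A - (q_F) = 0.
Best responses: q_F = (374 - q_A)/2, q_A = (223 - q_F)/2.
Substituting one into the other gives q_F = 175 and q_A = 24.
Total output Q = 199, so price P = 391 - 199 = 192.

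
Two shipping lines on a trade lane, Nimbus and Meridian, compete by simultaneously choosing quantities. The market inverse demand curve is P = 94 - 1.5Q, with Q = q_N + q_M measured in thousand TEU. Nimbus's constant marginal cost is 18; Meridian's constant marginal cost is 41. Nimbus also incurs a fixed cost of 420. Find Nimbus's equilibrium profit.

306

Nimbus's profit: π_N = (94 - 1.5Q)q_N - (18q_N). Setting ∂π_N/∂q_N = 0: 76 - 3q_N - (3/2)(q_M) = 0.
Meridian's profit: π_M = (94 - 1.5Q)q_M - (41q_M). Setting ∂π_M/∂q_M = 0: 53 - 3q_M - (3/2)(q_N) = 0.
So q_N = (76 - (3/2)q_M)/3 and q_M = (53 - (3/2)q_N)/3.
Solving the pair: q_N = 22, q_M = 20/3.
Price P = 94 - (3/2)·(86/3) = 51.
Nimbus's profit: (51 - 18)·22 - 420 = 306.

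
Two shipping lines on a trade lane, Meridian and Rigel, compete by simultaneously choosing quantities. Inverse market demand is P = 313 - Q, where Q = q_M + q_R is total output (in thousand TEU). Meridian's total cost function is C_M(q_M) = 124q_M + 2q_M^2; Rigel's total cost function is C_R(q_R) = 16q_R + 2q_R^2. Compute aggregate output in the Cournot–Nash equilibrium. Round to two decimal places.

69.43

Meridian's profit: π_M = (313 - Q)q_M - (124q_M + 2q_M²). Setting ∂π_M/∂q_M = 0: 189 - 6q_M - (q_R) = 0.
Rigel's first-order condition: 297 - 6q_R - (q_M) = 0.
Best responses: q_M = (189 - q_R)/6, q_R = (297 - q_M)/6.
Solving the pair: q_M = 837/35, q_R = 1593/35.
Total output Q = 837/35 + 1593/35 = 486/7.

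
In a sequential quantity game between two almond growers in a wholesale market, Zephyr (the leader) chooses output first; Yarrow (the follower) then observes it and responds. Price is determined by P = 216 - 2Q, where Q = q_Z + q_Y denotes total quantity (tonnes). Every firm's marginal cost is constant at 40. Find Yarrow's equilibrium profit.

968

The follower Yarrow best-responds to any q_Z: π_Y = (216 - 2Q)q_Y - 40q_Y.
Follower FOC: 176 - 2q_Z - 4q_Y = 0, so q_Y(q_Z) = (176 - 2q_Z)/4.
Zephyr substitutes q_Y(q_Z) into its own profit: π_Z = q_Z(216 - 2q_Z - (176 - 2q_Z)/2) - 40q_Z = (128 - q_Z)q_Z - 40q_Z.
Maximising: ∂π_Z/∂q_Z = 88 - 2q_Z = 0, giving q_Z = 44.
Then q_Y = (176 - 2·44)/4 = 22.
Price P = 216 - 2·66 = 84.
Yarrow's profit: (84 - 40)·22 = 968.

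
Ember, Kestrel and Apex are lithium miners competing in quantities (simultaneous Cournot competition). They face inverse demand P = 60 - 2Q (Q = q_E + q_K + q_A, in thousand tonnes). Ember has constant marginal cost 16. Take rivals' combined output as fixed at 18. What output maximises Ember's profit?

2

With rivals' combined output fixed at 18, Ember's profit is π_E = (60 - 2·18 - 2q_E)q_E - (16q_E) = (24 - 2q_E)q_E - (16q_E).
∂π_E/∂q_E = 8 - 4q_E = 0, so q_E = 2.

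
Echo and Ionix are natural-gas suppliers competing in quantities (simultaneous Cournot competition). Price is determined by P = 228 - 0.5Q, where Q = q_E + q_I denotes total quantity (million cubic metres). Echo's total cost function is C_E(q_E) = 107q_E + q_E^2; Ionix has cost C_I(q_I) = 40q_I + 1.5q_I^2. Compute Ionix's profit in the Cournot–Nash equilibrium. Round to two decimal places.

Echo's profit: π_E = (228 - 0.5Q)q_E - (107q_E + q_E²). Setting ∂π_E/∂q_E = 0: 121 - 3q_E - (1/2)(q_I) = 0.
Ionix's first-order condition: 188 - 4q_I - (1/2)(q_E) = 0.
So q_E = (121 - (1/2)q_I)/3 and q_I = (188 - (1/2)q_E)/4.
Substituting one into the other gives q_E = 1560/47 and q_I = 42.8511.
Price P = 228 - (1/2)·76.0426 = 189.9787.
Ionix's profit: 189.9787·42.8511 - 40·42.8511 - (3/2)·42.8511² = 3672.4273.

3672.43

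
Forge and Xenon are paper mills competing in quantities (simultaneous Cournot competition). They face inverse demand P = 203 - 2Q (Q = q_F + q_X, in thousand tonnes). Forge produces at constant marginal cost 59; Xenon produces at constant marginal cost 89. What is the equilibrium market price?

117

Forge's profit: π_F = (203 - 2Q)q_F - (59q_F). Setting ∂π_F/∂q_F = 0: 144 - 4q_F - 2(q_X) = 0.
Xenon's first-order condition: 114 - 4q_X - 2(q_F) = 0.
So q_F = (144 - 2q_X)/4 and q_X = (114 - 2q_F)/4.
Substituting one into the other gives q_F = 29 and q_X = 14.
Total output Q = 43, so price P = 203 - 2·43 = 117.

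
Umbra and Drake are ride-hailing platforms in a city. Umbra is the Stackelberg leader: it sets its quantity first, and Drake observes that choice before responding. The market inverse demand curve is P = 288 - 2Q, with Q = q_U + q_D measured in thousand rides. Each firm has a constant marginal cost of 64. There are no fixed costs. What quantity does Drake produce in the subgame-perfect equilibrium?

28

The follower Drake best-responds to any q_U: π_D = (288 - 2Q)q_D - 64q_D.
Setting the follower's marginal profit to zero, 224 - 2q_U - 4q_D = 0, i.e. q_D = (224 - 2q_U)/4.
Umbra substitutes q_D(q_U) into its own profit: π_U = q_U(288 - 2q_U - (224 - 2q_U)/2) - 64q_U = (176 - q_U)q_U - 64q_U.
Leader FOC: 112 - 2q_U = 0, so q_U = 56.
Then q_D = (224 - 2·56)/4 = 28.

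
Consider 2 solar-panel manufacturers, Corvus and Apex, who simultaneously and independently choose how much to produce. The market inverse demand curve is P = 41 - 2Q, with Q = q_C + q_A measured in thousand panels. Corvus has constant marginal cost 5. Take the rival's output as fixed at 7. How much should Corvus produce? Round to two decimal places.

With the rival's output fixed at 7, Corvus's profit is π_C = (41 - 2·7 - 2q_C)q_C - (5q_C) = (27 - 2q_C)q_C - (5q_C).
∂π_C/∂q_C = 22 - 4q_C = 0, so q_C = 11/2.

5.50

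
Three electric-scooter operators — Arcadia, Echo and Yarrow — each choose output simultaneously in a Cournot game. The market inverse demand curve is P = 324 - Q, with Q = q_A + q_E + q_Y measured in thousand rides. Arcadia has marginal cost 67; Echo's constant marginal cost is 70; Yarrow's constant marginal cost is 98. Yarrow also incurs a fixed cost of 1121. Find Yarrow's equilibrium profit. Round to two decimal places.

Arcadia's profit: π_A = (324 - Q)q_A - (67q_A). Setting ∂π_A/∂q_A = 0: 257 - 2q_A - (q_E + q_Y) = 0.
Echo's profit: π_E = (324 - Q)q_E - (70q_E). Setting ∂π_E/∂q_E = 0: 254 - 2q_E - (q_A + q_Y) = 0.
Yarrow's first-order condition: 226 - 2q_Y - (q_A + q_E) = 0.
Summing all 3 equations gives 737 − 4Q = 0, hence Q = 737/4.
Back-substituting: q_A = (257 − 737/4) = 291/4, q_E = (254 − 737/4) = 279/4, q_Y = (226 − 737/4) = 167/4.
Price P = 324 - 737/4 = 559/4.
Yarrow's profit: (559/4 - 98)·(167/4) - 1121 = 622.0625.

622.06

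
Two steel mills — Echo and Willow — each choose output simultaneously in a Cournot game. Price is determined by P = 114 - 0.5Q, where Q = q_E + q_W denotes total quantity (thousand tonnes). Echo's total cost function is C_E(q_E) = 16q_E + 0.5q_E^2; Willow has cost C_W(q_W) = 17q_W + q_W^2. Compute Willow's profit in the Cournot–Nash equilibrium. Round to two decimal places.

953.88

Echo's profit: π_E = (114 - 0.5Q)q_E - (16q_E + (1/2)q_E²). Setting ∂π_E/∂q_E = 0: 98 - 2q_E - (1/2)(q_W) = 0.
Willow's first-order condition: 97 - 3q_W - (1/2)(q_E) = 0.
Best responses: q_E = (98 - (1/2)q_W)/2, q_W = (97 - (1/2)q_E)/3.
Solving the pair: q_E = 982/23, q_W = 580/23.
Price P = 114 - (1/2)·(1562/23) = 1841/23.
Willow's profit: (1841/23)·(580/23) - 17·(580/23) - (580/23)² = 953.8752.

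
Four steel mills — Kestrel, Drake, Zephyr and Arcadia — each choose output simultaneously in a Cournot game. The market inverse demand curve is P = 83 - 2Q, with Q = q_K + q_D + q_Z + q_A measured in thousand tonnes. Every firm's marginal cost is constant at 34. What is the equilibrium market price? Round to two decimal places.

A representative firm's profit is π_i = q_i(83 - 2Q) - 34q_i.
Setting ∂π_i/∂q_i = 0 with rivals' quantities fixed: 49 - 4q_i - 2·Σ_{j≠i} q_j = 0.
With identical firms every q_j equals q_i, so Σ_{j≠i} q_j = 3q_i and 49 = 10q_i, giving q_i = 49/10.
Total output Q = 98/5, so price P = 83 - 2·(98/5) = 219/5.

43.80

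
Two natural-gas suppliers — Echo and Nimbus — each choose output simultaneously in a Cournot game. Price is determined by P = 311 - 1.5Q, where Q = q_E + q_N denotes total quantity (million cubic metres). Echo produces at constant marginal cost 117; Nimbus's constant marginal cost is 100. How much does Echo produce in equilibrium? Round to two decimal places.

Echo's profit: π_E = (311 - 1.5Q)q_E - (117q_E). Setting ∂π_E/∂q_E = 0: 194 - 3q_E - (3/2)(q_N) = 0.
Nimbus's profit: π_N = (311 - 1.5Q)q_N - (100q_N). Setting ∂π_N/∂q_N = 0: 211 - 3q_N - (3/2)(q_E) = 0.
Best responses: q_E = (194 - (3/2)q_N)/3, q_N = (211 - (3/2)q_E)/3.
Substituting one into the other gives q_E = 118/3 and q_N = 152/3.

39.33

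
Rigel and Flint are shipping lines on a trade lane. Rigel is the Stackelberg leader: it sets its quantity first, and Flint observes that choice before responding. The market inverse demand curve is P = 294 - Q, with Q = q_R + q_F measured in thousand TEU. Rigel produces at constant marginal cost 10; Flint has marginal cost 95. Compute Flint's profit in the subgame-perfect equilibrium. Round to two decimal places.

52.56

Solve by backward induction. Given q_R, the follower Flint maximises π_F = (294 - q_R - q_F)q_F - 95q_F.
Setting the follower's marginal profit to zero, 199 - q_R - 2q_F = 0, i.e. q_F = (199 - q_R)/2.
Rigel substitutes q_F(q_R) into its own profit: π_R = q_R(294 - q_R - (199 - q_R)/2) - 10q_R = (389/2 - (1/2)q_R)q_R - 10q_R.
Maximising: ∂π_R/∂q_R = 369/2 - q_R = 0, giving q_R = 369/2.
Then q_F = (199 - 369/2)/2 = 29/4.
Price P = 294 - 767/4 = 409/4.
Flint's profit: (409/4 - 95)·(29/4) = 841/16.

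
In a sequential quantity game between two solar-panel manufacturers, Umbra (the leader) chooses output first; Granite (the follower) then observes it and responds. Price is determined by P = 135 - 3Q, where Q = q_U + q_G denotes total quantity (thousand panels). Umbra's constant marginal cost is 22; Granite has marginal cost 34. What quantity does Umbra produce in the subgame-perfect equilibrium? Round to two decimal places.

20.83

Solve by backward induction. Given q_U, the follower Granite maximises π_G = (135 - 3q_U - 3q_G)q_G - 34q_G.
Setting the follower's marginal profit to zero, 101 - 3q_U - 6q_G = 0, i.e. q_G = (101 - 3q_U)/6.
The leader anticipates this reaction. Substituting into P = 135 - 3Q gives P = 169/2 - (3/2)q_U, so π_U = (169/2 - (3/2)q_U)q_U - 22q_U.
Maximising: ∂π_U/∂q_U = 125/2 - 3q_U = 0, giving q_U = 125/6.
Then q_G = (101 - 3·(125/6))/6 = 77/12.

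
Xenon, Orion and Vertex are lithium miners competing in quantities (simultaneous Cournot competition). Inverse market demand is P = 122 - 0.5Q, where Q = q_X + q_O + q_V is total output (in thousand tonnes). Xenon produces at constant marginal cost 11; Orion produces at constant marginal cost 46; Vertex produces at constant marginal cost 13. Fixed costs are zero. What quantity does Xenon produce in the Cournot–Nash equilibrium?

Xenon's profit: π_X = (122 - 0.5Q)q_X - (11q_X). Setting ∂π_X/∂q_X = 0: 111 - q_X - (1/2)(q_O + q_V) = 0.
Orion's profit: π_O = (122 - 0.5Q)q_O - (46q_O). Setting ∂π_O/∂q_O = 0: 76 - q_O - (1/2)(q_X + q_V) = 0.
Vertex's profit: π_V = (122 - 0.5Q)q_V - (13q_V). Setting ∂π_V/∂q_V = 0: 109 - q_V - (1/2)(q_X + q_O) = 0.
Summing all 3 equations gives 296 − 2Q = 0, hence Q = 148.
Back-substituting: q_X = (111 − 74)/(1/2) = 74, q_O = (76 − 74)/(1/2) = 4, q_V = (109 − 74)/(1/2) = 70.

74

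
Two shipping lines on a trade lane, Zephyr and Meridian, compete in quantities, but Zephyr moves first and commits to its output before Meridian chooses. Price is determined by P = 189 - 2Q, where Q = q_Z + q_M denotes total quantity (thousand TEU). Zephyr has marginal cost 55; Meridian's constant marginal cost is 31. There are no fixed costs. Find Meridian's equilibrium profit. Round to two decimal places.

Solve by backward induction. Given q_Z, the follower Meridian maximises π_M = (189 - 2q_Z - 2q_M)q_M - 31q_M.
Setting the follower's marginal profit to zero, 158 - 2q_Z - 4q_M = 0, i.e. q_M = (158 - 2q_Z)/4.
Zephyr substitutes q_M(q_Z) into its own profit: π_Z = q_Z(189 - 2q_Z - (158 - 2q_Z)/2) - 55q_Z = (110 - q_Z)q_Z - 55q_Z.
Maximising: ∂π_Z/∂q_Z = 55 - 2q_Z = 0, giving q_Z = 55/2.
Then q_M = (158 - 2·(55/2))/4 = 103/4.
Price P = 189 - 2·(213/4) = 165/2.
Meridian's profit: (165/2 - 31)·(103/4) = 1326.1250.

1326.13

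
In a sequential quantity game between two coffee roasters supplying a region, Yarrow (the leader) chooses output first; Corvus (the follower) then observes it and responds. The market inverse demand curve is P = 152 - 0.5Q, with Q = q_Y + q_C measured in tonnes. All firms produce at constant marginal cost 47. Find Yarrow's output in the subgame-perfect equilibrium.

105

The follower Corvus best-responds to any q_Y: π_C = (152 - 0.5Q)q_C - 47q_C.
Setting the follower's marginal profit to zero, 105 - (1/2)q_Y - q_C = 0, i.e. q_C = (105 - (1/2)q_Y).
Yarrow substitutes q_C(q_Y) into its own profit: π_Y = q_Y(152 - (1/2)q_Y - (105 - (1/2)q_Y)/2) - 47q_Y = (199/2 - (1/4)q_Y)q_Y - 47q_Y.
The leader's first-order condition 105/2 - (1/2)q_Y = 0 yields q_Y = 105.
Then q_C = (105 - (1/2)·105) = 105/2.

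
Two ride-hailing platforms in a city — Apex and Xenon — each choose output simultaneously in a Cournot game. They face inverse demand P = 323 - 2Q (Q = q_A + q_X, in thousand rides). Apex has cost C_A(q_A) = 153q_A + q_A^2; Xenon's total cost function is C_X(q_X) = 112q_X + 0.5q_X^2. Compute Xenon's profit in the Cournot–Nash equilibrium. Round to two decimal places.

3171.14

Apex's profit: π_A = (323 - 2Q)q_A - (153q_A + q_A²). Setting ∂π_A/∂q_A = 0: 170 - 6q_A - 2(q_X) = 0.
Xenon's profit: π_X = (323 - 2Q)q_X - (112q_X + (1/2)q_X²). Setting ∂π_X/∂q_X = 0: 211 - 5q_X - 2(q_A) = 0.
So q_A = (170 - 2q_X)/6 and q_X = (211 - 2q_A)/5.
Substituting one into the other gives q_A = 214/13 and q_X = 463/13.
Price P = 323 - 2·(677/13) = 218.8462.
Xenon's profit: 218.8462·(463/13) - 112·(463/13) - (1/2)(463/13)² = 3171.1391.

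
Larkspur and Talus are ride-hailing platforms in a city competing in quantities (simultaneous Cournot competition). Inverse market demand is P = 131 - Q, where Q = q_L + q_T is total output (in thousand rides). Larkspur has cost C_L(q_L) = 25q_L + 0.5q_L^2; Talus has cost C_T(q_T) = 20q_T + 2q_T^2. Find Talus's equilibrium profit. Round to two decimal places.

Larkspur's profit: π_L = (131 - Q)q_L - (25q_L + (1/2)q_L²). Setting ∂π_L/∂q_L = 0: 106 - 3q_L - (q_T) = 0.
Talus's first-order condition: 111 - 6q_T - (q_L) = 0.
Rearranging gives the reaction functions q_L = (106 - q_T)/3 and q_T = (111 - q_L)/6.
Solving the pair: q_L = 525/17, q_T = 227/17.
Price P = 131 - 752/17 = 1475/17.
Talus's profit: (1475/17)·(227/17) - 20·(227/17) - 2(227/17)² = 534.9031.

534.90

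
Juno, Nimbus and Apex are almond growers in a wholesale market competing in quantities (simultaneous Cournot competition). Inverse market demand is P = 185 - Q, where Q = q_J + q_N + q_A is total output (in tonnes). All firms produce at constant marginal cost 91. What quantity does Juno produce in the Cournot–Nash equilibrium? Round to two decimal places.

Each firm earns π_i = (185 - Q)q_i - 91q_i.
First-order condition (treating rivals' output as given): 94 - 2q_i - Σ_{j≠i} q_j = 0.
By symmetry each firm produces the same amount; substituting Σ_{j≠i} q_j = 2q_i yields q_i = 94/4 = 47/2.

23.50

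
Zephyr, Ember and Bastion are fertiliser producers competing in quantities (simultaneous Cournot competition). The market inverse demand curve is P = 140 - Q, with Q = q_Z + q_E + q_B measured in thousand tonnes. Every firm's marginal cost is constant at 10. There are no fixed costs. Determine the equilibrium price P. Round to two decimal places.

42.50

A representative firm's profit is π_i = q_i(140 - Q) - 10q_i.
Setting ∂π_i/∂q_i = 0 with rivals' quantities fixed: 130 - 2q_i - Σ_{j≠i} q_j = 0.
By symmetry each firm produces the same amount; substituting Σ_{j≠i} q_j = 2q_i yields q_i = 130/4 = 65/2.
Total output Q = 195/2, so price P = 140 - 195/2 = 85/2.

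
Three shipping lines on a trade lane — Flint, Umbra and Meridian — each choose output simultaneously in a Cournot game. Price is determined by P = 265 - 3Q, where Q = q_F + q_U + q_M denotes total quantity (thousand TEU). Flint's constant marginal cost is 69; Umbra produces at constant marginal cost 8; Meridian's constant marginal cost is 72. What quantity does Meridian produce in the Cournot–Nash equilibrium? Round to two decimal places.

Flint's profit: π_F = (265 - 3Q)q_F - (69q_F). Setting ∂π_F/∂q_F = 0: 196 - 6q_F - 3(q_U + q_M) = 0.
Umbra's profit: π_U = (265 - 3Q)q_U - (8q_U). Setting ∂π_U/∂q_U = 0: 257 - 6q_U - 3(q_F + q_M) = 0.
Meridian's profit: π_M = (265 - 3Q)q_M - (72q_M). Setting ∂π_M/∂q_M = 0: 193 - 6q_M - 3(q_F + q_U) = 0.
Adding the 3 conditions: 646 − 6Q − 6Q = 0, i.e. Q = 323/6.
Back-substituting: q_F = (196 − 323/2)/3 = 23/2, q_U = (257 − 323/2)/3 = 191/6, q_M = (193 − 323/2)/3 = 21/2.

10.50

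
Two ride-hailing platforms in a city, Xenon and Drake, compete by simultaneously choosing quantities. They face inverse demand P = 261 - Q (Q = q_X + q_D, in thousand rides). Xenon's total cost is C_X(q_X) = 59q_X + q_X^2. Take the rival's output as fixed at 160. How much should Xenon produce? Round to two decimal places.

With the rival's output fixed at 160, Xenon's profit is π_X = (261 - 160 - q_X)q_X - (59q_X + q_X²) = (101 - q_X)q_X - (59q_X + q_X²).
∂π_X/∂q_X = 42 - 4q_X = 0, so q_X = 21/2.

10.50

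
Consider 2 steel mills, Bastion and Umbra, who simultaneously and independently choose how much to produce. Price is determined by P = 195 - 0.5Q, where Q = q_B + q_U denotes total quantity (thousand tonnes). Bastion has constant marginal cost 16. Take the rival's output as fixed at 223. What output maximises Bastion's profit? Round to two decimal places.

67.50

With the rival's output fixed at 223, Bastion's profit is π_B = (195 - (1/2)·223 - (1/2)q_B)q_B - (16q_B) = (167/2 - (1/2)q_B)q_B - (16q_B).
∂π_B/∂q_B = 135/2 - q_B = 0, so q_B = 135/2.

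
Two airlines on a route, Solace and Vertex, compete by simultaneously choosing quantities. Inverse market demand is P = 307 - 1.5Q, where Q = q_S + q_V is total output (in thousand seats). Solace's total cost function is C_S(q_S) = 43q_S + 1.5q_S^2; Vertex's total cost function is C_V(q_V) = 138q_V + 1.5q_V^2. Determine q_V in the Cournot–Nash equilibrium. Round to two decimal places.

Solace's profit: π_S = (307 - 1.5Q)q_S - (43q_S + (3/2)q_S²). Setting ∂π_S/∂q_S = 0: 264 - 6q_S - (3/2)(q_V) = 0.
Vertex's first-order condition: 169 - 6q_V - (3/2)(q_S) = 0.
So q_S = (264 - (3/2)q_V)/6 and q_V = (169 - (3/2)q_S)/6.
Solving the pair: q_S = 1774/45, q_V = 824/45.

18.31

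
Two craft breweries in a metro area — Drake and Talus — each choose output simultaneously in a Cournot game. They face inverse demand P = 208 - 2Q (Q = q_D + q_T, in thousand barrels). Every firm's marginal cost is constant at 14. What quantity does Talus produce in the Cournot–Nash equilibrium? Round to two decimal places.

32.33

Each firm earns π_i = (208 - 2Q)q_i - 14q_i.
Setting ∂π_i/∂q_i = 0 with rivals' quantities fixed: 194 - 4q_i - 2q_j = 0.
With identical firms every q_j equals q_i, so q_j = q_i and 194 = 6q_i, giving q_i = 97/3.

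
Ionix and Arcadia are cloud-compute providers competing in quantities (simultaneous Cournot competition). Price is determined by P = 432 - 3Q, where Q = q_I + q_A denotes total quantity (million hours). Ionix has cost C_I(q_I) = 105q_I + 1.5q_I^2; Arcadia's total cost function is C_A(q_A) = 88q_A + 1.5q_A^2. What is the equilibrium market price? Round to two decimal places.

Ionix's profit: π_I = (432 - 3Q)q_I - (105q_I + (3/2)q_I²). Setting ∂π_I/∂q_I = 0: 327 - 9q_I - 3(q_A) = 0.
Arcadia's profit: π_A = (432 - 3Q)q_A - (88q_A + (3/2)q_A²). Setting ∂π_A/∂q_A = 0: 344 - 9q_A - 3(q_I) = 0.
Best responses: q_I = (327 - 3q_A)/9, q_A = (344 - 3q_I)/9.
Solving the pair: q_I = 637/24, q_A = 235/8.
Total output Q = 671/12, so price P = 432 - 3·(671/12) = 1057/4.

264.25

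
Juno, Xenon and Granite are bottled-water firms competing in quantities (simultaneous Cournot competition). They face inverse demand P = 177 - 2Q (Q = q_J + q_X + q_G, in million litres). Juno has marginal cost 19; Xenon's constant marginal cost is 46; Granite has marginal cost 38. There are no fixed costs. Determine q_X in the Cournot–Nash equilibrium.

12

Juno's profit: π_J = (177 - 2Q)q_J - (19q_J). Setting ∂π_J/∂q_J = 0: 158 - 4q_J - 2(q_X + q_G) = 0.
Xenon's profit: π_X = (177 - 2Q)q_X - (46q_X). Setting ∂π_X/∂q_X = 0: 131 - 4q_X - 2(q_J + q_G) = 0.
Granite's profit: π_G = (177 - 2Q)q_G - (38q_G). Setting ∂π_G/∂q_G = 0: 139 - 4q_G - 2(q_J + q_X) = 0.
Summing all 3 equations gives 428 − 8Q = 0, hence Q = 107/2.
Back-substituting: q_J = (158 − 107)/2 = 51/2, q_X = (131 − 107)/2 = 12, q_G = (139 − 107)/2 = 16.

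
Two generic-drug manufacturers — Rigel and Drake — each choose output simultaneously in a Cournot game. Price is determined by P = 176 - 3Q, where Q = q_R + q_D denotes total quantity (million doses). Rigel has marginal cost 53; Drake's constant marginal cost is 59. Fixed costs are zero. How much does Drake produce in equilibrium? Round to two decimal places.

12.33

Rigel's profit: π_R = (176 - 3Q)q_R - (53q_R). Setting ∂π_R/∂q_R = 0: 123 - 6q_R - 3(q_D) = 0.
Drake's profit: π_D = (176 - 3Q)q_D - (59q_D). Setting ∂π_D/∂q_D = 0: 117 - 6q_D - 3(q_R) = 0.
Rearranging gives the reaction functions q_R = (123 - 3q_D)/6 and q_D = (117 - 3q_R)/6.
Solving the pair: q_R = 43/3, q_D = 37/3.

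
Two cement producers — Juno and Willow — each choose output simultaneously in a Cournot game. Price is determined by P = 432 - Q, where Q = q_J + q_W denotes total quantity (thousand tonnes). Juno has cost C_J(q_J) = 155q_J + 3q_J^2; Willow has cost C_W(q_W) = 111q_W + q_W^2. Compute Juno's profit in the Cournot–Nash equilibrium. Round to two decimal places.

Juno's profit: π_J = (432 - Q)q_J - (155q_J + 3q_J²). Setting ∂π_J/∂q_J = 0: 277 - 8q_J - (q_W) = 0.
Willow's first-order condition: 321 - 4q_W - (q_J) = 0.
Best responses: q_J = (277 - q_W)/8, q_W = (321 - q_J)/4.
Substituting one into the other gives q_J = 787/31 and q_W = 73.9032.
Price P = 432 - 99.2903 = 332.7097.
Juno's profit: 332.7097·(787/31) - 155·(787/31) - 3(787/31)² = 2578.0187.

2578.02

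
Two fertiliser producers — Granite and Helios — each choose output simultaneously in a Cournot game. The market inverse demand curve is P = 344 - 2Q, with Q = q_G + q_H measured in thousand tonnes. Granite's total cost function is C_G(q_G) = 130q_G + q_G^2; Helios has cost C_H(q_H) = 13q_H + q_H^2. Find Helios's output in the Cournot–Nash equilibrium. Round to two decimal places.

48.69

Granite's profit: π_G = (344 - 2Q)q_G - (130q_G + q_G²). Setting ∂π_G/∂q_G = 0: 214 - 6q_G - 2(q_H) = 0.
Helios's profit: π_H = (344 - 2Q)q_H - (13q_H + q_H²). Setting ∂π_H/∂q_H = 0: 331 - 6q_H - 2(q_G) = 0.
Best responses: q_G = (214 - 2q_H)/6, q_H = (331 - 2q_G)/6.
Substituting one into the other gives q_G = 311/16 and q_H = 779/16.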